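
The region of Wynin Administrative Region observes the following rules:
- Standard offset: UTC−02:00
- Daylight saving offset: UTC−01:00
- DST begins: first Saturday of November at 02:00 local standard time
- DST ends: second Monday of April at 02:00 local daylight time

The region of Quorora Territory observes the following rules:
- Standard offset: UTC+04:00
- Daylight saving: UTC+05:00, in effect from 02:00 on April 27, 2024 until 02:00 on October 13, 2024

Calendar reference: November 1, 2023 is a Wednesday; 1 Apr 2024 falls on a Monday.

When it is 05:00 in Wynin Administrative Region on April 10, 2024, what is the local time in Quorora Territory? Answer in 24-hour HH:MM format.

1 November 2023 is a Wednesday, so the first Saturday is November 4.
1 April 2024 is a Monday, so the first Monday is April 1 and the second is April 8.
Daylight saving runs 4 November 2023 – 8 April 2024; April 10, 2024 is outside that window, so Wynin Administrative Region is on standard time at UTC−02:00.
05:00 Wynin Administrative Region + 2h = 07:00 UTC.
At the standard offset (UTC+04:00), 07:00 UTC + 4h = 11:00 Quorora Territory standard time.
Daylight saving runs 27 April – 13 October; the standard-time date in Quorora Territory, April 10, 2024, is outside that window, so Quorora Territory is on standard time at UTC+04:00.
07:00 UTC + 4h = 11:00 Quorora Territory.

11:00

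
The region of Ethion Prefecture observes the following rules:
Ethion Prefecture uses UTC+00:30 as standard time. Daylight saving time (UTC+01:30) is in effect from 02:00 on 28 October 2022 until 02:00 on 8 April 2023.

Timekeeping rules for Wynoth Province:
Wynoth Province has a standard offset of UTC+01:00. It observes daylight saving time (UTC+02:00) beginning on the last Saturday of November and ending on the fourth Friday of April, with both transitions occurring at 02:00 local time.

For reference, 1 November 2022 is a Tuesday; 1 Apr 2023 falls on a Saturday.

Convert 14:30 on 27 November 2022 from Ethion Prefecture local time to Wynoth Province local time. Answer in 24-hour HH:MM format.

15:00

27 November 2022 lies within the daylight-saving period (28 October 2022 – 8 April 2023), so Ethion Prefecture is on daylight time, UTC+01:30.
14:30 Ethion Prefecture − 1h30m = 13:00 UTC.
1 November 2022 is a Tuesday, so Saturdays fall on 5, 12, 19, 26; the last is November 26.
1 April 2023 is a Saturday, so the first Friday is April 7 and the fourth is April 28.
At the standard offset (UTC+01:00), 13:00 UTC + 1h = 14:00 Wynoth Province standard time.
Daylight saving runs 26 November 2022 – 28 April 2023; the standard-time date in Wynoth Province, 27 November 2022, is inside that window, so Wynoth Province is at UTC+02:00.
13:00 UTC + 2h = 15:00 Wynoth Province.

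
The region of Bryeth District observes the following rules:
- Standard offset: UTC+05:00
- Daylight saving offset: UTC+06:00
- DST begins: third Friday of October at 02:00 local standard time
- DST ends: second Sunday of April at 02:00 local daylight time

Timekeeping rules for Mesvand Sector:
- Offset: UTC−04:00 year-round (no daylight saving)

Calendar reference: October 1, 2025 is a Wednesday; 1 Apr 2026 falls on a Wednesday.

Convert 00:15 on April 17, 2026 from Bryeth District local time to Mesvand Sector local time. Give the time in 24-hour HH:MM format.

15:15

1 October 2025 is a Wednesday, so the first Friday is October 3 and the third is October 17.
1 April 2026 is a Wednesday, so the first Sunday is April 5 and the second is April 12.
Daylight saving runs 17 October 2025 – 12 April 2026; April 17, 2026 is outside that window, so Bryeth District is on standard time at UTC+05:00.
00:15 Bryeth District − 5h = 19:15 UTC (rolling into the previous day, 16 April 2026).
Mesvand Sector stays on UTC−04:00 all year.
19:15 UTC − 4h = 15:15 Mesvand Sector.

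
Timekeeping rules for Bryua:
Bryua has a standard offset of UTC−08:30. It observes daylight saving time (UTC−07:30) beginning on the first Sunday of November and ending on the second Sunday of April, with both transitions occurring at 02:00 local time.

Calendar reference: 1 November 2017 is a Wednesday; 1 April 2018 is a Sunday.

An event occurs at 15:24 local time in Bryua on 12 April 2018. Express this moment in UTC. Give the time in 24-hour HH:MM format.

1 November 2017 is a Wednesday, so the first Sunday is November 5.
1 April 2018 is a Sunday, so the first Sunday is April 1 and the second is April 8.
12 April 2018 is outside the daylight-saving period (5 November 2017 – 8 April 2018), so Bryua is on standard time, UTC−08:30.
15:24 local + 8h30m = 23:54 UTC.

23:54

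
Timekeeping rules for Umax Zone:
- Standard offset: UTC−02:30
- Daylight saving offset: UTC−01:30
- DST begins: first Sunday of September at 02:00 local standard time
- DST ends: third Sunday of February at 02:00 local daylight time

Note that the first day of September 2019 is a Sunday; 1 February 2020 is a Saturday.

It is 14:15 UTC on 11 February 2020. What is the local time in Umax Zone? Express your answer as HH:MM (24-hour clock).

1 September 2019 is a Sunday, so the first Sunday is September 1.
1 February 2020 is a Saturday, so the first Sunday is February 2 and the third is February 16.
At the standard offset (UTC−02:30), 14:15 UTC − 2h30m = 11:45 Umax Zone standard time.
The standard-time date in Umax Zone, 11 February 2020, lies within the daylight-saving period (1 September 2019 – 16 February 2020), so Umax Zone is on daylight time, UTC−01:30.
14:15 UTC − 1h30m = 12:45 local.

12:45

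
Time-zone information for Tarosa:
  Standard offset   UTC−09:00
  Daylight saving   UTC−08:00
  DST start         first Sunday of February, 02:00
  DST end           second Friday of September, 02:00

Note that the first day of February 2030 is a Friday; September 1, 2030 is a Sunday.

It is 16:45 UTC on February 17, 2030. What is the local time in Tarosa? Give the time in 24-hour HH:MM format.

1 February 2030 is a Friday, so the first Sunday is February 3.
1 September 2030 is a Sunday, so the first Friday is September 6 and the second is September 13.
At the standard offset (UTC−09:00), 16:45 UTC − 9h = 07:45 Tarosa standard time.
The standard-time date in Tarosa, February 17, 2030, lies within the daylight-saving period (3 February – 13 September), so Tarosa is on daylight time, UTC−08:00.
16:45 UTC − 8h = 08:45 local.

08:45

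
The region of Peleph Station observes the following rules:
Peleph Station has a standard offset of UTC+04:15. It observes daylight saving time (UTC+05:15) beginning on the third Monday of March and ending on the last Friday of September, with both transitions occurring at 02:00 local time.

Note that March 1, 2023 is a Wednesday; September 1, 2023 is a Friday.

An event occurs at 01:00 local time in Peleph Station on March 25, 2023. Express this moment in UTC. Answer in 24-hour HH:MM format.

19:45

1 March 2023 is a Wednesday, so the first Monday is March 6 and the third is March 20.
1 September 2023 is a Friday, so Fridays fall on 1, 8, 15, 22, 29; the last is September 29.
Daylight saving runs 20 March – 29 September; March 25, 2023 is inside that window, so Peleph Station is at UTC+05:15.
01:00 local − 5h15m = 19:45 UTC (rolling into the previous day, 24 March 2023).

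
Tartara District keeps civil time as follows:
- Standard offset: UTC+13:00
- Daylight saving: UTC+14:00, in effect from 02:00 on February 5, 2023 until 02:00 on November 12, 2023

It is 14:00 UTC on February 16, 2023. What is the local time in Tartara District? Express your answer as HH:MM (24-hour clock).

At the standard offset (UTC+13:00), 14:00 UTC + 13h = 03:00 Tartara District standard time (rolling into the next day, 17 February 2023).
Daylight saving runs 5 February – 12 November; the standard-time date in Tartara District, February 17, 2023, is inside that window, so Tartara District is at UTC+14:00.
14:00 UTC + 14h = 04:00 local (rolling into the next day, 17 February 2023).

04:00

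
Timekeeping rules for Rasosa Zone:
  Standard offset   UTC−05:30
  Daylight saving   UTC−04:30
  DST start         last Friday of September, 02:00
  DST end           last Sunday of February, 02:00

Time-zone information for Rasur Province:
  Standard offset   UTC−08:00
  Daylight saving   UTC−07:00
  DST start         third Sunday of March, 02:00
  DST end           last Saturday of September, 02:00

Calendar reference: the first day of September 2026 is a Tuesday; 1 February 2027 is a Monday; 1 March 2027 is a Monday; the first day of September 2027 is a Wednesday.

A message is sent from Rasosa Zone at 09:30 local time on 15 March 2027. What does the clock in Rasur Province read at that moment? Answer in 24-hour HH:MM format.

07:00

1 September 2026 is a Tuesday, so Fridays fall on 4, 11, 18, 25; the last is September 25.
1 February 2027 is a Monday, so Sundays fall on 7, 14, 21, 28; the last is February 28.
Daylight saving runs 25 September 2026 – 28 February 2027; 15 March 2027 is outside that window, so Rasosa Zone is on standard time at UTC−05:30.
09:30 Rasosa Zone + 5h30m = 15:00 UTC.
1 March 2027 is a Monday, so the first Sunday is March 7 and the third is March 21.
1 September 2027 is a Wednesday, so Saturdays fall on 4, 11, 18, 25; the last is September 25.
At the standard offset (UTC−08:00), 15:00 UTC − 8h = 07:00 Rasur Province standard time.
The standard-time date in Rasur Province, 15 March 2027, is outside the daylight-saving period (21 March – 25 September), so Rasur Province is on standard time, UTC−08:00.
15:00 UTC − 8h = 07:00 Rasur Province.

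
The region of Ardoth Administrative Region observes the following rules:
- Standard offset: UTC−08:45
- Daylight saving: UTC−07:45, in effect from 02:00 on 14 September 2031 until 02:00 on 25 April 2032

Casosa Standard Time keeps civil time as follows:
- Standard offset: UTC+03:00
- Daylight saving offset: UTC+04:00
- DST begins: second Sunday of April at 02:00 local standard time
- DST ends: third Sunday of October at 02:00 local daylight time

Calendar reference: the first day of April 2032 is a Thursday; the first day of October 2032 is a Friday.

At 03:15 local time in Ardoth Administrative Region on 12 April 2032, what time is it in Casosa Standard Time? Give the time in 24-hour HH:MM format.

15:00

12 April 2032 lies within the daylight-saving period (14 September 2031 – 25 April 2032), so Ardoth Administrative Region is on daylight time, UTC−07:45.
03:15 Ardoth Administrative Region + 7h45m = 11:00 UTC.
1 April 2032 is a Thursday, so the first Sunday is April 4 and the second is April 11.
1 October 2032 is a Friday, so the first Sunday is October 3 and the third is October 17.
At the standard offset (UTC+03:00), 11:00 UTC + 3h = 14:00 Casosa Standard Time standard time.
Daylight saving runs 11 April – 17 October; the standard-time date in Casosa Standard Time, 12 April 2032, is inside that window, so Casosa Standard Time is at UTC+04:00.
11:00 UTC + 4h = 15:00 Casosa Standard Time.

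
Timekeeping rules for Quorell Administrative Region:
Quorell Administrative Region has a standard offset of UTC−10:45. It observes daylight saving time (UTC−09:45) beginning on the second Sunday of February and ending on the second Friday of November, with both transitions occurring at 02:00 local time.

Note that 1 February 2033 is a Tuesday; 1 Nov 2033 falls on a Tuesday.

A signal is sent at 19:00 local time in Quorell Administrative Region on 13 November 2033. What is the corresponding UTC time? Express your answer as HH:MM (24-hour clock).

05:45

1 February 2033 is a Tuesday, so the first Sunday is February 6 and the second is February 13.
1 November 2033 is a Tuesday, so the first Friday is November 4 and the second is November 11.
13 November 2033 is outside the daylight-saving period (13 February – 11 November), so Quorell Administrative Region is on standard time, UTC−10:45.
19:00 local + 10h45m = 05:45 UTC (rolling into the next day, 14 November 2033).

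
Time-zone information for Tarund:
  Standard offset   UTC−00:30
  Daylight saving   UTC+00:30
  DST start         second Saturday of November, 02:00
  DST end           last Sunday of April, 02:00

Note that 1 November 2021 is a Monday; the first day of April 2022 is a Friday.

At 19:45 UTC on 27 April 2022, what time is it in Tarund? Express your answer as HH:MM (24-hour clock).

1 November 2021 is a Monday, so the first Saturday is November 6 and the second is November 13.
1 April 2022 is a Friday, so Sundays fall on 3, 10, 17, 24; the last is April 24.
At the standard offset (UTC−00:30), 19:45 UTC − 0h30m = 19:15 Tarund standard time.
The standard-time date in Tarund, 27 April 2022, is outside the daylight-saving period (13 November 2021 – 24 April 2022), so Tarund is on standard time, UTC−00:30.
19:45 UTC − 0h30m = 19:15 local.

19:15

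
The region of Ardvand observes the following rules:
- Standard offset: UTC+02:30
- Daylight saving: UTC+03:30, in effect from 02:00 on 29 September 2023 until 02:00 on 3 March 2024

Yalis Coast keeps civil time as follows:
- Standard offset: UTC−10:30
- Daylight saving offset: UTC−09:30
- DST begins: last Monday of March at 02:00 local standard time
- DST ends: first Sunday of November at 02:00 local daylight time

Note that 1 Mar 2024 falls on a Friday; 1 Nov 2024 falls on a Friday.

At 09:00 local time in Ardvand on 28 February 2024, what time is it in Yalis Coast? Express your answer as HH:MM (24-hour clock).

19:00

28 February 2024 falls between 29 September 2023 and 3 March 2024, so daylight saving is in effect and Ardvand is at UTC+03:30.
09:00 Ardvand − 3h30m = 05:30 UTC.
1 March 2024 is a Friday, so Mondays fall on 4, 11, 18, 25; the last is March 25.
1 November 2024 is a Friday, so the first Sunday is November 3.
At the standard offset (UTC−10:30), 05:30 UTC − 10h30m = 19:00 Yalis Coast standard time (rolling into the previous day, 27 February 2024).
The standard-time date in Yalis Coast, 27 February 2024, does not fall between 25 March and 3 November, so daylight saving is not in effect and Yalis Coast is at UTC−10:30.
05:30 UTC − 10h30m = 19:00 Yalis Coast (rolling into the previous day, 27 February 2024).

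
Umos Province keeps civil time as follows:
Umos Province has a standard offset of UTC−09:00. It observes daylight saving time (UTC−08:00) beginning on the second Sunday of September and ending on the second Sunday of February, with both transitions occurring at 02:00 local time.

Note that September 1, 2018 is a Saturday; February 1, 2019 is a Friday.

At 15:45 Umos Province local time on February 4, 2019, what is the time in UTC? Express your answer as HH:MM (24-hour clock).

23:45

1 September 2018 is a Saturday, so the first Sunday is September 2 and the second is September 9.
1 February 2019 is a Friday, so the first Sunday is February 3 and the second is February 10.
Daylight saving runs 9 September 2018 – 10 February 2019; February 4, 2019 is inside that window, so Umos Province is at UTC−08:00.
15:45 local + 8h = 23:45 UTC.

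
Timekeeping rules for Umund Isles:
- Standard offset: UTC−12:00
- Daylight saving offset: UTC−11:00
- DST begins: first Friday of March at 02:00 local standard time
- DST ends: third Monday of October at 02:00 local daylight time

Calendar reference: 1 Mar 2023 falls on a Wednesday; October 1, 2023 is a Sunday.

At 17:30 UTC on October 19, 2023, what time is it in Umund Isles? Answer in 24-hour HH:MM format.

1 March 2023 is a Wednesday, so the first Friday is March 3.
1 October 2023 is a Sunday, so the first Monday is October 2 and the third is October 16.
At the standard offset (UTC−12:00), 17:30 UTC − 12h = 05:30 Umund Isles standard time.
The standard-time date in Umund Isles, October 19, 2023, does not fall between 3 March and 16 October, so daylight saving is not in effect and Umund Isles is at UTC−12:00.
17:30 UTC − 12h = 05:30 local.

05:30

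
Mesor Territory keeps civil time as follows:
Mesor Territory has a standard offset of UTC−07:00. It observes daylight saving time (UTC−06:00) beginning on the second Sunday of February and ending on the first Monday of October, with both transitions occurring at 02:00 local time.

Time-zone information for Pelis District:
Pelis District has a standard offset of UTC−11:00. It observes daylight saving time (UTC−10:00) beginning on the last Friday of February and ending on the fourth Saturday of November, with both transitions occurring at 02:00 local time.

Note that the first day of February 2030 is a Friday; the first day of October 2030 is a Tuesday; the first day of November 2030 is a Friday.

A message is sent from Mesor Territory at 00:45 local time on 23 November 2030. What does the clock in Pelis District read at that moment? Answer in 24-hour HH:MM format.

1 February 2030 is a Friday, so the first Sunday is February 3 and the second is February 10.
1 October 2030 is a Tuesday, so the first Monday is October 7.
23 November 2030 does not fall between 10 February and 7 October, so daylight saving is not in effect and Mesor Territory is at UTC−07:00.
00:45 Mesor Territory + 7h = 07:45 UTC.
1 February 2030 is a Friday, so Fridays fall on 1, 8, 15, 22; the last is February 22.
1 November 2030 is a Friday, so the first Saturday is November 2 and the fourth is November 23.
At the standard offset (UTC−11:00), 07:45 UTC − 11h = 20:45 Pelis District standard time (rolling into the previous day, 22 November 2030).
Daylight saving runs 22 February – 23 November; the standard-time date in Pelis District, 22 November 2030, is inside that window, so Pelis District is at UTC−10:00.
07:45 UTC − 10h = 21:45 Pelis District (rolling into the previous day, 22 November 2030).

21:45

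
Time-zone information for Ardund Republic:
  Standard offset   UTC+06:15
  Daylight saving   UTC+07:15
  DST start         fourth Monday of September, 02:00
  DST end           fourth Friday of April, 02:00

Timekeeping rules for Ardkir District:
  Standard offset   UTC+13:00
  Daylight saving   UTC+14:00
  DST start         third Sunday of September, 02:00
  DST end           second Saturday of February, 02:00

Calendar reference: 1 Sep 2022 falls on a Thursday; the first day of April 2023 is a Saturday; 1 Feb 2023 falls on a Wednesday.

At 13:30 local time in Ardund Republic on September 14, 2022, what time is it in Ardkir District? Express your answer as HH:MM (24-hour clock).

20:15

1 September 2022 is a Thursday, so the first Monday is September 5 and the fourth is September 26.
1 April 2023 is a Saturday, so the first Friday is April 7 and the fourth is April 28.
September 14, 2022 is outside the daylight-saving period (26 September 2022 – 28 April 2023), so Ardund Republic is on standard time, UTC+06:15.
13:30 Ardund Republic − 6h15m = 07:15 UTC.
1 September 2022 is a Thursday, so the first Sunday is September 4 and the third is September 18.
1 February 2023 is a Wednesday, so the first Saturday is February 4 and the second is February 11.
At the standard offset (UTC+13:00), 07:15 UTC + 13h = 20:15 Ardkir District standard time.
The standard-time date in Ardkir District, September 14, 2022, is outside the daylight-saving period (18 September 2022 – 11 February 2023), so Ardkir District is on standard time, UTC+13:00.
07:15 UTC + 13h = 20:15 Ardkir District.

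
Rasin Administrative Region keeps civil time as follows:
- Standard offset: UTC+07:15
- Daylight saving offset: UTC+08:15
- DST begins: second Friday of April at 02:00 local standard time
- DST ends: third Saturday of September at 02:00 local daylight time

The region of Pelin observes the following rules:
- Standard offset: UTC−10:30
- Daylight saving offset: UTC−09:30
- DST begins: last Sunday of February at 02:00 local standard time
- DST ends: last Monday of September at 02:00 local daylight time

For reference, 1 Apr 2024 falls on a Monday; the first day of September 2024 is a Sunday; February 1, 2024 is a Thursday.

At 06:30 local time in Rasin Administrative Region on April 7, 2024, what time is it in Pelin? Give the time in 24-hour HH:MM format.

13:45

1 April 2024 is a Monday, so the first Friday is April 5 and the second is April 12.
1 September 2024 is a Sunday, so the first Saturday is September 7 and the third is September 21.
Daylight saving runs 12 April – 21 September; April 7, 2024 is outside that window, so Rasin Administrative Region is on standard time at UTC+07:15.
06:30 Rasin Administrative Region − 7h15m = 23:15 UTC (rolling into the previous day, 6 April 2024).
1 February 2024 is a Thursday, so Sundays fall on 4, 11, 18, 25; the last is February 25.
1 September 2024 is a Sunday, so Mondays fall on 2, 9, 16, 23, 30; the last is September 30.
At the standard offset (UTC−10:30), 23:15 UTC − 10h30m = 12:45 Pelin standard time.
Daylight saving runs 25 February – 30 September; the standard-time date in Pelin, April 6, 2024, is inside that window, so Pelin is at UTC−09:30.
23:15 UTC − 9h30m = 13:45 Pelin.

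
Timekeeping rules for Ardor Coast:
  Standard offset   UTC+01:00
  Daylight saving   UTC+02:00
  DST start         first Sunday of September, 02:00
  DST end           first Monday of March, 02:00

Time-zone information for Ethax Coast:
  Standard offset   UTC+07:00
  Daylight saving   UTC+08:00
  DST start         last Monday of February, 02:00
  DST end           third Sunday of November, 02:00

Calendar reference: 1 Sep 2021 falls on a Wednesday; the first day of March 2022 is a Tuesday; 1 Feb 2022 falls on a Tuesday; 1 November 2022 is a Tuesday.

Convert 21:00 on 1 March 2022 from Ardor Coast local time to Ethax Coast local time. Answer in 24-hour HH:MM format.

1 September 2021 is a Wednesday, so the first Sunday is September 5.
1 March 2022 is a Tuesday, so the first Monday is March 7.
Daylight saving runs 5 September 2021 – 7 March 2022; 1 March 2022 is inside that window, so Ardor Coast is at UTC+02:00.
21:00 Ardor Coast − 2h = 19:00 UTC.
1 February 2022 is a Tuesday, so Mondays fall on 7, 14, 21, 28; the last is February 28.
1 November 2022 is a Tuesday, so the first Sunday is November 6 and the third is November 20.
At the standard offset (UTC+07:00), 19:00 UTC + 7h = 02:00 Ethax Coast standard time (rolling into the next day, 2 March 2022).
The standard-time date in Ethax Coast, 2 March 2022, falls between 28 February and 20 November, so daylight saving is in effect and Ethax Coast is at UTC+08:00.
19:00 UTC + 8h = 03:00 Ethax Coast (rolling into the next day, 2 March 2022).

03:00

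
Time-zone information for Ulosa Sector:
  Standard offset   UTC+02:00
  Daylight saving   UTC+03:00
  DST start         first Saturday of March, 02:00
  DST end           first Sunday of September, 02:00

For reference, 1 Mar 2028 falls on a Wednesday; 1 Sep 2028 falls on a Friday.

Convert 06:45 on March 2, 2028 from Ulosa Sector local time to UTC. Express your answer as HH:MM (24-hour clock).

04:45

1 March 2028 is a Wednesday, so the first Saturday is March 4.
1 September 2028 is a Friday, so the first Sunday is September 3.
March 2, 2028 is outside the daylight-saving period (4 March – 3 September), so Ulosa Sector is on standard time, UTC+02:00.
06:45 local − 2h = 04:45 UTC.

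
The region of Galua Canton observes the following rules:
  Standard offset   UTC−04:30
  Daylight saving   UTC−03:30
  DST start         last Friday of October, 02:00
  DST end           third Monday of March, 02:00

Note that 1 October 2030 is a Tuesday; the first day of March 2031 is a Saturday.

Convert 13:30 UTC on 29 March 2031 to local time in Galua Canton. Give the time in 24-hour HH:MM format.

09:00

1 October 2030 is a Tuesday, so Fridays fall on 4, 11, 18, 25; the last is October 25.
1 March 2031 is a Saturday, so the first Monday is March 3 and the third is March 17.
At the standard offset (UTC−04:30), 13:30 UTC − 4h30m = 09:00 Galua Canton standard time.
Daylight saving runs 25 October 2030 – 17 March 2031; the standard-time date in Galua Canton, 29 March 2031, is outside that window, so Galua Canton is on standard time at UTC−04:30.
13:30 UTC − 4h30m = 09:00 local.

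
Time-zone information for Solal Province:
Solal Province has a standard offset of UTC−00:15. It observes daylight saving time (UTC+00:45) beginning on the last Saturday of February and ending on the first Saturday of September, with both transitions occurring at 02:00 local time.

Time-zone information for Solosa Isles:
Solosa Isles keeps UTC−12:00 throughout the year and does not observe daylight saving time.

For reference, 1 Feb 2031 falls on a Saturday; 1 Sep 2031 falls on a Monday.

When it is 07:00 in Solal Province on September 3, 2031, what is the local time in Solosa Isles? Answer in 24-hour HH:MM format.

1 February 2031 is a Saturday, so Saturdays fall on 1, 8, 15, 22; the last is February 22.
1 September 2031 is a Monday, so the first Saturday is September 6.
Daylight saving runs 22 February – 6 September; September 3, 2031 is inside that window, so Solal Province is at UTC+00:45.
07:00 Solal Province − 0h45m = 06:15 UTC.
Solosa Isles has no daylight saving, so its offset is UTC−12:00 year-round.
06:15 UTC − 12h = 18:15 Solosa Isles (rolling into the previous day, 2 September 2031).

18:15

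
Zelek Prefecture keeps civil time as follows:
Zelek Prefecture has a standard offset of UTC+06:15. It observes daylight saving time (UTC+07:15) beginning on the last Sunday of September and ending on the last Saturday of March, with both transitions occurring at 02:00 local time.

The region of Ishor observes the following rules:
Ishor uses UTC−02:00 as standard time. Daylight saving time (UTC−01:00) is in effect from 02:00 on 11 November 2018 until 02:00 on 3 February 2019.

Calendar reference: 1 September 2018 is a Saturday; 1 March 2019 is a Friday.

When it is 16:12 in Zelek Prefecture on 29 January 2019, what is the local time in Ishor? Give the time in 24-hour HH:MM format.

07:57

1 September 2018 is a Saturday, so Sundays fall on 2, 9, 16, 23, 30; the last is September 30.
1 March 2019 is a Friday, so Saturdays fall on 2, 9, 16, 23, 30; the last is March 30.
Daylight saving runs 30 September 2018 – 30 March 2019; 29 January 2019 is inside that window, so Zelek Prefecture is at UTC+07:15.
16:12 Zelek Prefecture − 7h15m = 08:57 UTC.
At the standard offset (UTC−02:00), 08:57 UTC − 2h = 06:57 Ishor standard time.
The standard-time date in Ishor, 29 January 2019, falls between 11 November 2018 and 3 February 2019, so daylight saving is in effect and Ishor is at UTC−01:00.
08:57 UTC − 1h = 07:57 Ishor.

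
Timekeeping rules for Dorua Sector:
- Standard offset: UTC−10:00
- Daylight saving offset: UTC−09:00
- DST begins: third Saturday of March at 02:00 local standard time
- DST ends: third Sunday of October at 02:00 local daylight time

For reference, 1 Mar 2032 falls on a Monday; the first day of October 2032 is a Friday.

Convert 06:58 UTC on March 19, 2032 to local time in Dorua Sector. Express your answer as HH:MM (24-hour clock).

20:58

1 March 2032 is a Monday, so the first Saturday is March 6 and the third is March 20.
1 October 2032 is a Friday, so the first Sunday is October 3 and the third is October 17.
At the standard offset (UTC−10:00), 06:58 UTC − 10h = 20:58 Dorua Sector standard time (rolling into the previous day, 18 March 2032).
The standard-time date in Dorua Sector, March 18, 2032, does not fall between 20 March and 17 October, so daylight saving is not in effect and Dorua Sector is at UTC−10:00.
06:58 UTC − 10h = 20:58 local (rolling into the previous day, 18 March 2032).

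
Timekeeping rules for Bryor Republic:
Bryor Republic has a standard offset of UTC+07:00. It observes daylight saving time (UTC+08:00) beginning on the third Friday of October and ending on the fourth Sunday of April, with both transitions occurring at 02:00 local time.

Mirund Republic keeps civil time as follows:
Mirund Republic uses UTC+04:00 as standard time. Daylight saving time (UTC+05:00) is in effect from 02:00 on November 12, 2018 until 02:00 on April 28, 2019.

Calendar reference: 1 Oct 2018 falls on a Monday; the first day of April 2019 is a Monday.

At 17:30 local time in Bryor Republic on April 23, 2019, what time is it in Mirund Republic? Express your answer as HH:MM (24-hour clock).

14:30

1 October 2018 is a Monday, so the first Friday is October 5 and the third is October 19.
1 April 2019 is a Monday, so the first Sunday is April 7 and the fourth is April 28.
April 23, 2019 falls between 19 October 2018 and 28 April 2019, so daylight saving is in effect and Bryor Republic is at UTC+08:00.
17:30 Bryor Republic − 8h = 09:30 UTC.
At the standard offset (UTC+04:00), 09:30 UTC + 4h = 13:30 Mirund Republic standard time.
The standard-time date in Mirund Republic, April 23, 2019, falls between 12 November 2018 and 28 April 2019, so daylight saving is in effect and Mirund Republic is at UTC+05:00.
09:30 UTC + 5h = 14:30 Mirund Republic.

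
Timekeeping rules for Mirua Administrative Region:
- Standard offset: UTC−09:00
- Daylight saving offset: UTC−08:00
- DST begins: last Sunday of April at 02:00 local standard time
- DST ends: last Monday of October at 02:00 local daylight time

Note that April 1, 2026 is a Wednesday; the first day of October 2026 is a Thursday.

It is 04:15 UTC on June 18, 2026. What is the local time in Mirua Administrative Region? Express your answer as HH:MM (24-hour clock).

1 April 2026 is a Wednesday, so Sundays fall on 5, 12, 19, 26; the last is April 26.
1 October 2026 is a Thursday, so Mondays fall on 5, 12, 19, 26; the last is October 26.
At the standard offset (UTC−09:00), 04:15 UTC − 9h = 19:15 Mirua Administrative Region standard time (rolling into the previous day, 17 June 2026).
Daylight saving runs 26 April – 26 October; the standard-time date in Mirua Administrative Region, June 17, 2026, is inside that window, so Mirua Administrative Region is at UTC−08:00.
04:15 UTC − 8h = 20:15 local (rolling into the previous day, 17 June 2026).

20:15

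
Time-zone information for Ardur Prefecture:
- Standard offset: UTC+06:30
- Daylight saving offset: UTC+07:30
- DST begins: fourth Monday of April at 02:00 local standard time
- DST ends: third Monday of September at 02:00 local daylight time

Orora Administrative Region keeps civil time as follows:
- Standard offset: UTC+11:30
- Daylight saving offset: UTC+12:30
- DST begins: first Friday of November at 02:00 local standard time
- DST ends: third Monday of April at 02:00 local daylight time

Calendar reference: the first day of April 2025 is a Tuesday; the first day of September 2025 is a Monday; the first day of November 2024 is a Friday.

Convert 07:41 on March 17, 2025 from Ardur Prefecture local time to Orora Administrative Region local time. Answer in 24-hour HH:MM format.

1 April 2025 is a Tuesday, so the first Monday is April 7 and the fourth is April 28.
1 September 2025 is a Monday, so the first Monday is September 1 and the third is September 15.
March 17, 2025 does not fall between 28 April and 15 September, so daylight saving is not in effect and Ardur Prefecture is at UTC+06:30.
07:41 Ardur Prefecture − 6h30m = 01:11 UTC.
1 November 2024 is a Friday, so the first Friday is November 1.
1 April 2025 is a Tuesday, so the first Monday is April 7 and the third is April 21.
At the standard offset (UTC+11:30), 01:11 UTC + 11h30m = 12:41 Orora Administrative Region standard time.
The standard-time date in Orora Administrative Region, March 17, 2025, lies within the daylight-saving period (1 November 2024 – 21 April 2025), so Orora Administrative Region is on daylight time, UTC+12:30.
01:11 UTC + 12h30m = 13:41 Orora Administrative Region.

13:41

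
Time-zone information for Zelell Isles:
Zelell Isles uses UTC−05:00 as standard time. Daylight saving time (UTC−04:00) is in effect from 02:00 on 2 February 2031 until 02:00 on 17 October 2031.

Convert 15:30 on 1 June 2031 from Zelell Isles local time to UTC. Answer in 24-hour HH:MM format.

1 June 2031 falls between 2 February and 17 October, so daylight saving is in effect and Zelell Isles is at UTC−04:00.
15:30 local + 4h = 19:30 UTC.

19:30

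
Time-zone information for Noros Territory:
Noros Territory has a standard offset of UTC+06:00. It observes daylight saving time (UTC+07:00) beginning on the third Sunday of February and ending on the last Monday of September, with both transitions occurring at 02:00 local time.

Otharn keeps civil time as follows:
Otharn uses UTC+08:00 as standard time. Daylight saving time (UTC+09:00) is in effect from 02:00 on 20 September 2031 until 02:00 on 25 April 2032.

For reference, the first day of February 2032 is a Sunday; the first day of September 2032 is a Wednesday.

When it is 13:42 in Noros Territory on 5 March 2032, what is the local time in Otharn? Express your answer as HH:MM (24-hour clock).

15:42

1 February 2032 is a Sunday, so the first Sunday is February 1 and the third is February 15.
1 September 2032 is a Wednesday, so Mondays fall on 6, 13, 20, 27; the last is September 27.
5 March 2032 falls between 15 February and 27 September, so daylight saving is in effect and Noros Territory is at UTC+07:00.
13:42 Noros Territory − 7h = 06:42 UTC.
At the standard offset (UTC+08:00), 06:42 UTC + 8h = 14:42 Otharn standard time.
Daylight saving runs 20 September 2031 – 25 April 2032; the standard-time date in Otharn, 5 March 2032, is inside that window, so Otharn is at UTC+09:00.
06:42 UTC + 9h = 15:42 Otharn.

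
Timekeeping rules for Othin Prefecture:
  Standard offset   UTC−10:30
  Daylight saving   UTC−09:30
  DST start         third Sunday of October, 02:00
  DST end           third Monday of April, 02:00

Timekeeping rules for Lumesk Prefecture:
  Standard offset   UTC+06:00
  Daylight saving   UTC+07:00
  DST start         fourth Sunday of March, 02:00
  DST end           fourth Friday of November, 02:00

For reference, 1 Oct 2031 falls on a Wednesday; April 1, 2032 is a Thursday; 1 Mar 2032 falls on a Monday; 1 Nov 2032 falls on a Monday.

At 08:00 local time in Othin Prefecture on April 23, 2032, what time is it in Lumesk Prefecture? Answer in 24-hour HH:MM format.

01:30

1 October 2031 is a Wednesday, so the first Sunday is October 5 and the third is October 19.
1 April 2032 is a Thursday, so the first Monday is April 5 and the third is April 19.
April 23, 2032 does not fall between 19 October 2031 and 19 April 2032, so daylight saving is not in effect and Othin Prefecture is at UTC−10:30.
08:00 Othin Prefecture + 10h30m = 18:30 UTC.
1 March 2032 is a Monday, so the first Sunday is March 7 and the fourth is March 28.
1 November 2032 is a Monday, so the first Friday is November 5 and the fourth is November 26.
At the standard offset (UTC+06:00), 18:30 UTC + 6h = 00:30 Lumesk Prefecture standard time (rolling into the next day, 24 April 2032).
The standard-time date in Lumesk Prefecture, April 24, 2032, falls between 28 March and 26 November, so daylight saving is in effect and Lumesk Prefecture is at UTC+07:00.
18:30 UTC + 7h = 01:30 Lumesk Prefecture (rolling into the next day, 24 April 2032).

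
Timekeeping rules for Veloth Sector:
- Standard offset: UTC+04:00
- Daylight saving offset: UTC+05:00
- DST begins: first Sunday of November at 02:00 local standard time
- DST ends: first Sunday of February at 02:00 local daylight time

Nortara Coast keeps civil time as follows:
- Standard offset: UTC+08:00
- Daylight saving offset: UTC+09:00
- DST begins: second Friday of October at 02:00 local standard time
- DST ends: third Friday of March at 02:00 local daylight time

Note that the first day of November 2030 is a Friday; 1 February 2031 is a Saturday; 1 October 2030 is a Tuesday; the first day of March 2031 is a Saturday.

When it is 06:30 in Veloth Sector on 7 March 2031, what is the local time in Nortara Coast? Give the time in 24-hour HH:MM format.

11:30

1 November 2030 is a Friday, so the first Sunday is November 3.
1 February 2031 is a Saturday, so the first Sunday is February 2.
7 March 2031 does not fall between 3 November 2030 and 2 February 2031, so daylight saving is not in effect and Veloth Sector is at UTC+04:00.
06:30 Veloth Sector − 4h = 02:30 UTC.
1 October 2030 is a Tuesday, so the first Friday is October 4 and the second is October 11.
1 March 2031 is a Saturday, so the first Friday is March 7 and the third is March 21.
At the standard offset (UTC+08:00), 02:30 UTC + 8h = 10:30 Nortara Coast standard time.
The standard-time date in Nortara Coast, 7 March 2031, lies within the daylight-saving period (11 October 2030 – 21 March 2031), so Nortara Coast is on daylight time, UTC+09:00.
02:30 UTC + 9h = 11:30 Nortara Coast.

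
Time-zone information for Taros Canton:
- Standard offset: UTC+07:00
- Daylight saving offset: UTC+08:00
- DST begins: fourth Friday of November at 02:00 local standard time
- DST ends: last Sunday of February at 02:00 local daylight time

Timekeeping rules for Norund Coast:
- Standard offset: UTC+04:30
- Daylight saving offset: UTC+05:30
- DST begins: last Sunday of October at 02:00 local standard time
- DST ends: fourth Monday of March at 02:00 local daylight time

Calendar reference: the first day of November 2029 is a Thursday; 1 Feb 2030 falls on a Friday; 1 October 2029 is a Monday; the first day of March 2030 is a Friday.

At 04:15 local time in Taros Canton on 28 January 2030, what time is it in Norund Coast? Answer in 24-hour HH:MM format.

01:45

1 November 2029 is a Thursday, so the first Friday is November 2 and the fourth is November 23.
1 February 2030 is a Friday, so Sundays fall on 3, 10, 17, 24; the last is February 24.
28 January 2030 falls between 23 November 2029 and 24 February 2030, so daylight saving is in effect and Taros Canton is at UTC+08:00.
04:15 Taros Canton − 8h = 20:15 UTC (rolling into the previous day, 27 January 2030).
1 October 2029 is a Monday, so Sundays fall on 7, 14, 21, 28; the last is October 28.
1 March 2030 is a Friday, so the first Monday is March 4 and the fourth is March 25.
At the standard offset (UTC+04:30), 20:15 UTC + 4h30m = 00:45 Norund Coast standard time (rolling into the next day, 28 January 2030).
Daylight saving runs 28 October 2029 – 25 March 2030; the standard-time date in Norund Coast, 28 January 2030, is inside that window, so Norund Coast is at UTC+05:30.
20:15 UTC + 5h30m = 01:45 Norund Coast (rolling into the next day, 28 January 2030).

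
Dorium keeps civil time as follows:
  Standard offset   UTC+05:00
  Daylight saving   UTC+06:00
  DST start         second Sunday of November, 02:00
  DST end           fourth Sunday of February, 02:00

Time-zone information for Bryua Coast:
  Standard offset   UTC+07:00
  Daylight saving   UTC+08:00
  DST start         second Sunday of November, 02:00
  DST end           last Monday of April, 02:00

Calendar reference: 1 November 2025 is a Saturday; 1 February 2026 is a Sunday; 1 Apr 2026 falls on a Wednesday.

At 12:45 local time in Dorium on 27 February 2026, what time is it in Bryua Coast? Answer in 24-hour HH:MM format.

1 November 2025 is a Saturday, so the first Sunday is November 2 and the second is November 9.
1 February 2026 is a Sunday, so the first Sunday is February 1 and the fourth is February 22.
27 February 2026 is outside the daylight-saving period (9 November 2025 – 22 February 2026), so Dorium is on standard time, UTC+05:00.
12:45 Dorium − 5h = 07:45 UTC.
1 November 2025 is a Saturday, so the first Sunday is November 2 and the second is November 9.
1 April 2026 is a Wednesday, so Mondays fall on 6, 13, 20, 27; the last is April 27.
At the standard offset (UTC+07:00), 07:45 UTC + 7h = 14:45 Bryua Coast standard time.
The standard-time date in Bryua Coast, 27 February 2026, lies within the daylight-saving period (9 November 2025 – 27 April 2026), so Bryua Coast is on daylight time, UTC+08:00.
07:45 UTC + 8h = 15:45 Bryua Coast.

15:45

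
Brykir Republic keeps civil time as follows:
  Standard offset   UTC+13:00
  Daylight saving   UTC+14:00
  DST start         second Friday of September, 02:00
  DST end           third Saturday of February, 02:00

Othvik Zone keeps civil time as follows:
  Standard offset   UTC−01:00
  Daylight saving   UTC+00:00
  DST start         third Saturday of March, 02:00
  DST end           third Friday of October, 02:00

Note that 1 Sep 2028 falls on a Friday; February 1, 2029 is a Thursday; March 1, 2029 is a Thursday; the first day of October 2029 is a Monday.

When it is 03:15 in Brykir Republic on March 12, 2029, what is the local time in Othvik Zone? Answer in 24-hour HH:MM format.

13:15

1 September 2028 is a Friday, so the first Friday is September 1 and the second is September 8.
1 February 2029 is a Thursday, so the first Saturday is February 3 and the third is February 17.
March 12, 2029 is outside the daylight-saving period (8 September 2028 – 17 February 2029), so Brykir Republic is on standard time, UTC+13:00.
03:15 Brykir Republic − 13h = 14:15 UTC (rolling into the previous day, 11 March 2029).
1 March 2029 is a Thursday, so the first Saturday is March 3 and the third is March 17.
1 October 2029 is a Monday, so the first Friday is October 5 and the third is October 19.
At the standard offset (UTC−01:00), 14:15 UTC − 1h = 13:15 Othvik Zone standard time.
The standard-time date in Othvik Zone, March 11, 2029, does not fall between 17 March and 19 October, so daylight saving is not in effect and Othvik Zone is at UTC−01:00.
14:15 UTC − 1h = 13:15 Othvik Zone.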